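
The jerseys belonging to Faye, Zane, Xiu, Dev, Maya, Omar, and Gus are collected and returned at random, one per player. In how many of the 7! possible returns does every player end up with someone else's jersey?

1854

This is the derangement count D_7: permutations of 7 items with no fixed point.
By inclusion–exclusion this is Σ_{j=0}^{7} (−1)^j C(7,j)·(7−j)!.
Computing: 5040 − 5040 + 2520 − 840 + 210 − 42 + 7 − 1 = 1854.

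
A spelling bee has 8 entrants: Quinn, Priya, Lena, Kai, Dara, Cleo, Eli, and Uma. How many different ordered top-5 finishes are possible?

This is an ordered selection of 5 from 8: P(8,5).
That gives 8 × 7 × 6 × 5 × 4 = 6720.

6720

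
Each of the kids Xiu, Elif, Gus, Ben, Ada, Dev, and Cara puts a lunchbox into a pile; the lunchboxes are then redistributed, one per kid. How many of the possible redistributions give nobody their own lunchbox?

Let Aᵢ be the assignments in which kid i gets their own lunchbox. We want the size of the complement of A₁∪…∪A_7.
By inclusion–exclusion this is Σ_{j=0}^{7} (−1)^j C(7,j)·(7−j)!.
Computing: 5040 − 5040 + 2520 − 840 + 210 − 42 + 7 − 1 = 1854.

1854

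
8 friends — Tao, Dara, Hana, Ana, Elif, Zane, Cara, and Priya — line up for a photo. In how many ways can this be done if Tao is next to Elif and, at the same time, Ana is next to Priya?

Treat {Tao,Elif} as one block (2 orders) and {Ana,Priya} as another (2 orders).
That leaves 6 units to arrange: 2 × 2 × 6! = 4 × 720 = 2880.

2880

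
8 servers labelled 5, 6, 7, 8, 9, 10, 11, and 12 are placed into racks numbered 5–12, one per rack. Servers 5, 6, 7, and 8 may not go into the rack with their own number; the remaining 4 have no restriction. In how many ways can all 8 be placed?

Let Aᵢ (for 5 ≤ i ≤ 8) be the placements that put server i in its forbidden rack. Any j of these fix j positions, leaving (8−j)! ways to fill the rest, and there are C(4,j) ways to pick which j.
By inclusion–exclusion, the number of valid placements is Σ_{j=0}^{4} (−1)^j C(4,j)·(8−j)!.
Computing: 40320 − 20160 + 4320 − 480 + 24 = 24024.

24024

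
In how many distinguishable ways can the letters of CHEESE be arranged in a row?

Letter multiplicities in CHEESE: C×1, E×3, H×1, S×1.
The number of distinct arrangements is 6!/(3!) = 720/6 = 120.

120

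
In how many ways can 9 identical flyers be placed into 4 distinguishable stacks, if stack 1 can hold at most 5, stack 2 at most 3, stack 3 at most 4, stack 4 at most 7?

By stars and bars, unrestricted non-negative solutions to x_1+…+x_4 = 9 number C(9+3,3) = 220.
Subtract solutions that violate a single cap (substitute x_i' = x_i − (cap_i+1)): x_1 ≥ 6 gives C(6,3) = 20; x_2 ≥ 4 gives C(8,3) = 56; x_3 ≥ 5 gives C(7,3) = 35; x_4 ≥ 8 gives C(4,3) = 4. Together 115.
Add back pairs where two caps are both exceeded: 0 + 0 + 0 + 1 + 0 + 0 = 1.
By inclusion–exclusion the count is 220 − 115 + 1 = 106.

106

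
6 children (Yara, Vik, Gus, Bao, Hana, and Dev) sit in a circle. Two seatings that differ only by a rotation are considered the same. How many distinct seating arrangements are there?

Fix one person's seat to break rotational symmetry; the remaining 5 people can be arranged in (5)! = 120 ways.

120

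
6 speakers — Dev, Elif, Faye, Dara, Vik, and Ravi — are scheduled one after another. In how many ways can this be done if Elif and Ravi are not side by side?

480

Of the 6! = 720 arrangements, those with Elif and Ravi adjacent number 2 × 5! = 240 (treat the pair as a block with 2 internal orders).
Complementary counting: 720 − 240 = 480.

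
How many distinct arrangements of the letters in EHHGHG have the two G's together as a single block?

20

Treat the 2 copies of G as a single block. The multiset to arrange is then {GG, E, H, H, H}, 5 items in all.
That gives (5)!/(3!) = 20 arrangements.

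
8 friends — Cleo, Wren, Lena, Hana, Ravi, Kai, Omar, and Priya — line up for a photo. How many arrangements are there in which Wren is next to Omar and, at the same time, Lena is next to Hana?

2880

Treat {Wren,Omar} as one block (2 orders) and {Lena,Hana} as another (2 orders).
That leaves 6 units to arrange: 2 × 2 × 6! = 4 × 720 = 2880.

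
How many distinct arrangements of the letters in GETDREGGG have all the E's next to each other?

1680

Treat the 2 copies of E as a single block. The multiset to arrange is then {EE, D, G, G, G, G, R, T}, 8 items in all.
That gives (8)!/(4!) = 1680 arrangements.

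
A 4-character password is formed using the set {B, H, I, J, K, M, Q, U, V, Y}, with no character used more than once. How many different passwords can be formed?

5040

Choose and order 4 of the 10 symbols: the first character has 10 options, the next 9, then 8, 7.
10 × 9 × 8 × 7 = 5040.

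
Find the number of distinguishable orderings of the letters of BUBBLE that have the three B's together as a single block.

24

Treat the 3 copies of B as a single block. The multiset to arrange is then {BBB, E, L, U}, 4 items in all.
All 4 items are distinct, so there are (4)! = 24 arrangements.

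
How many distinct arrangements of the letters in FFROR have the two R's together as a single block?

Treat the 2 copies of R as a single block. The multiset to arrange is then {RR, F, F, O}, 4 items in all.
That gives (4)!/(2!) = 12 arrangements.

12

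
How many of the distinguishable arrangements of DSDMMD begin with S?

10

Fix S in the first position and arrange the remaining 5 letters.
Those 5 letters have D appearing 3 times and M appearing twice, giving (5)!/(3!·2!) = 10.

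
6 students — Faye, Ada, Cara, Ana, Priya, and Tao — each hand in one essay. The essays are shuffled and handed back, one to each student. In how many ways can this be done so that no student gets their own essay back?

265

Let Aᵢ be the assignments in which student i gets their own essay. We want the size of the complement of A₁∪…∪A_6.
By inclusion–exclusion this is Σ_{j=0}^{6} (−1)^j C(6,j)·(6−j)!.
Computing: 720 − 720 + 360 − 120 + 30 − 6 + 1 = 265.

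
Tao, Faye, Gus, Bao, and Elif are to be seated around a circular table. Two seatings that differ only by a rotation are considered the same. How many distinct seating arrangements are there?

Fix one person's seat to break rotational symmetry; the remaining 4 people can be arranged in (4)! = 24 ways.

24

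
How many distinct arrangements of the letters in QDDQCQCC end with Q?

210

With the last slot taken by Q, it remains to arrange the other 7 letters (DDQCQCC).
Those 7 letters have C appearing 3 times, D appearing twice, and Q appearing twice, giving (7)!/(3!·2!·2!) = 210.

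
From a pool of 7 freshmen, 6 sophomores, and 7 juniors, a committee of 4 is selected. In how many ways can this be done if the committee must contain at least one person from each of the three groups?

With no constraint there are C(20,4) = 4845 possible selections.
Subtract selections that omit an entire group: no freshmen → C(13,4) = 715; no sophomores → C(14,4) = 1001; no juniors → C(13,4) = 715.
Add back selections omitting two groups (i.e. drawn from a single group): C(7,4) + C(6,4) + C(7,4) = 85.
By inclusion–exclusion: 4845 − 2431 + 85 = 2499.

2499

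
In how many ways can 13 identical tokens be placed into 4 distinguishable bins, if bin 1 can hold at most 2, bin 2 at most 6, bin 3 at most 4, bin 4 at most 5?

Ignoring the caps, the number of non-negative solutions to x_1+…+x_4 = 13 is C(16,3) = 560.
Subtract solutions that violate a single cap (substitute x_i' = x_i − (cap_i+1)): x_1 ≥ 3 gives C(13,3) = 286; x_2 ≥ 7 gives C(9,3) = 84; x_3 ≥ 5 gives C(11,3) = 165; x_4 ≥ 6 gives C(10,3) = 120. Together 655.
Add back pairs where two caps are both exceeded: 20 + 56 + 35 + 4 + 1 + 10 = 126.
By inclusion–exclusion the count is 560 − 655 + 126 = 31.

31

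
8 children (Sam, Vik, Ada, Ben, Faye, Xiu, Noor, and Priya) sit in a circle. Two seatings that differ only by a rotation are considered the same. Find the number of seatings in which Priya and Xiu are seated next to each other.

Treat {Priya, Xiu} as one unit (2 internal orders) and seat the resulting 7 units around the table: (6)! circular arrangements.
So 2 × (6)! = 2 × 720 = 1440.

1440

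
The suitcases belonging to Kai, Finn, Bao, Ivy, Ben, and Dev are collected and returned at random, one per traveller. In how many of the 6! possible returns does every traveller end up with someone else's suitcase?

Count assignments avoiding every fixed point. For any j of the 6 travellers fixed to their own suitcase, the other 6−j can be arranged in (6−j)! ways.
By inclusion–exclusion this is Σ_{j=0}^{6} (−1)^j C(6,j)·(6−j)!.
Computing: 720 − 720 + 360 − 120 + 30 − 6 + 1 = 265.

265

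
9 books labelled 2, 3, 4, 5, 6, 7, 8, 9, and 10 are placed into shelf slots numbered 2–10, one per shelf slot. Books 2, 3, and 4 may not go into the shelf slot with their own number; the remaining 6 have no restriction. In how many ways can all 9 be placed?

256320

Let Aᵢ (for i ∈ {2, 3, 4}) be the placements that put book i in its forbidden shelf slot. Any j of these fix j positions, leaving (9−j)! ways to fill the rest, and there are C(3,j) ways to pick which j.
By inclusion–exclusion, the number of valid placements is Σ_{j=0}^{3} (−1)^j C(3,j)·(9−j)!.
Computing: 362880 − 120960 + 15120 − 720 = 256320.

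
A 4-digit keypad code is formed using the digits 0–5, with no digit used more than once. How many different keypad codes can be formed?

This is a permutation of 4 out of 6: P(6,4) = 6!/2!.
6 × 5 × 4 × 3 = 360.

360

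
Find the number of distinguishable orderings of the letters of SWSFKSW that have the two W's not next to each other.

300

Total arrangements of SWSFKSW: 7!/(3!·2!) = 420.
Arrangements with the W's together: treat WW as one letter, giving (6)!/(3!) = 120.
Hence 420 − 120 = 300.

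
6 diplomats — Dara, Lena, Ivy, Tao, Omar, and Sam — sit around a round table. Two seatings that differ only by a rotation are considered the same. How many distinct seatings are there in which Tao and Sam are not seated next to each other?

72

All circular seatings of 6 people number (5)! = 120.
Seatings with Tao beside Sam: treat them as a block with 2 internal orders, giving 2 × (4)! = 48.
Subtracting, 120 − 48 = 72.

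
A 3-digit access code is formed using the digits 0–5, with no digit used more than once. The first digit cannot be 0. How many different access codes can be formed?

The first digit has 6−1 = 5 choices (anything except 0).
The remaining 2 digits are filled from the other 5 symbols without repetition: 5 × 4 = 20.
Total: 5 × 20 = 100.

100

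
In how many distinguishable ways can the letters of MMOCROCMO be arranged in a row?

Letter multiplicities in MMOCROCMO: C×2, M×3, O×3, R×1.
The number of distinct arrangements is 9!/(3!·3!·2!) = 362880/72 = 5040.

5040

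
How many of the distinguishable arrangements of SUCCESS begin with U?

60

Fix U in the first position and arrange the remaining 6 letters.
Those 6 letters have C appearing twice and S appearing 3 times, giving (6)!/(3!·2!) = 60.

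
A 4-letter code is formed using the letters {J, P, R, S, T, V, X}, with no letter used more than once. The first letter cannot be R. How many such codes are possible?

The first letter has 7−1 = 6 choices (anything except R).
The remaining 3 letters are filled from the other 6 symbols without repetition: 6 × 5 × 4 = 120.
Total: 6 × 120 = 720.

720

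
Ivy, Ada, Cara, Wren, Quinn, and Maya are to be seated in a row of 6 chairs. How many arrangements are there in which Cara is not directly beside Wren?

There are 6! = 720 arrangements in all. If Cara and Wren are adjacent, merging them into one block gives 2·(5)! = 240 arrangements.
Complementary counting: 720 − 240 = 480.

480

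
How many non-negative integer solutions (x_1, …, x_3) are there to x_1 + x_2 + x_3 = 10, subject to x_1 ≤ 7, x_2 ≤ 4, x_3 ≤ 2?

By stars and bars, unrestricted non-negative solutions to x_1+…+x_3 = 10 number C(10+2,2) = 66.
Subtract solutions that violate a single cap (substitute x_i' = x_i − (cap_i+1)): x_1 ≥ 8 gives C(4,2) = 6; x_2 ≥ 5 gives C(7,2) = 21; x_3 ≥ 3 gives C(9,2) = 36. Together 63.
Add back pairs where two caps are both exceeded: 0 + 0 + 6 = 6.
By inclusion–exclusion the count is 66 − 63 + 6 = 9.

9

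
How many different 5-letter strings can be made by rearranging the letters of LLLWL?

The 5 letters of LLLWL have repeats: L appearing 4 times.
Dividing 5! = 120 by 4! = 24 for the repeated letters gives 5.

5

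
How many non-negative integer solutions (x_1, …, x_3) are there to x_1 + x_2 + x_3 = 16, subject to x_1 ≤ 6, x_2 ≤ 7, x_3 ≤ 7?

Without the upper bounds there are C(18,2) = 153 ways to split 16 among 3 variables.
Subtract solutions that violate a single cap (substitute x_i' = x_i − (cap_i+1)): x_1 ≥ 7 gives C(11,2) = 55; x_2 ≥ 8 gives C(10,2) = 45; x_3 ≥ 8 gives C(10,2) = 45. Together 145.
Add back pairs where two caps are both exceeded: 3 + 3 + 1 = 7.
By inclusion–exclusion the count is 153 − 145 + 7 = 15.

15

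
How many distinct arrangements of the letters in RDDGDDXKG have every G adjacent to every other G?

Treat the 2 copies of G as a single block. The multiset to arrange is then {GG, D, D, D, D, K, R, X}, 8 items in all.
That gives (8)!/(4!) = 1680 arrangements.

1680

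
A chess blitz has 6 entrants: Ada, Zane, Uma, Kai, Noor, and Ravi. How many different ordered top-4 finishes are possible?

This is an ordered selection of 4 from 6: P(6,4).
That gives 6 × 5 × 4 × 3 = 360.

360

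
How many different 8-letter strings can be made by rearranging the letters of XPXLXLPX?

420

The 8 letters of XPXLXLPX have repeats: L appearing twice, P appearing twice, and X appearing 4 times.
So there are 8! / (4!·2!·2!) = 420 distinguishable arrangements.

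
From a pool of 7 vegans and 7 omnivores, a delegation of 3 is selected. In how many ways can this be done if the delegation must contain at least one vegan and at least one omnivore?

294

With no constraint there are C(14,3) = 364 possible selections.
Subtract selections that omit an entire group: no vegans → C(7,3) = 35; no omnivores → C(7,3) = 35.
Both groups omitted at once is impossible, so 364 − 70 = 294.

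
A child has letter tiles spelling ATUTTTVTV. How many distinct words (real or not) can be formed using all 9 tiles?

1512

Letter multiplicities in ATUTTTVTV: A×1, T×5, U×1, V×2.
The number of distinct arrangements is 9!/(5!·2!) = 362880/240 = 1512.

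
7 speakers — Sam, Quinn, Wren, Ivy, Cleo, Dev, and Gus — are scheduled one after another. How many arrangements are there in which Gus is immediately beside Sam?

Treat {Gus, Sam} as a single unit. There are 6 units to order, and the pair itself can be ordered 2 ways.
That gives 2 × 6! = 2 × 720 = 1440.

1440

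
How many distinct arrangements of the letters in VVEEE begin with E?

With the first slot taken by E, it remains to arrange the other 4 letters (VVEE).
Those 4 letters have E appearing twice and V appearing twice, giving (4)!/(2!·2!) = 6.

6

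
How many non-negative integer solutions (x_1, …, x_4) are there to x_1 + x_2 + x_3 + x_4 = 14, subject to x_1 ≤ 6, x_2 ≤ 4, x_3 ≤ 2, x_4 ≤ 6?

31

Without the upper bounds there are C(17,3) = 680 ways to split 14 among 4 variables.
Subtract solutions that violate a single cap (substitute x_i' = x_i − (cap_i+1)): x_1 ≥ 7 gives C(10,3) = 120; x_2 ≥ 5 gives C(12,3) = 220; x_3 ≥ 3 gives C(14,3) = 364; x_4 ≥ 7 gives C(10,3) = 120. Together 824.
Add back pairs where two caps are both exceeded: 10 + 35 + 1 + 84 + 10 + 35 = 175.
By inclusion–exclusion the count is 680 − 824 + 175 = 31.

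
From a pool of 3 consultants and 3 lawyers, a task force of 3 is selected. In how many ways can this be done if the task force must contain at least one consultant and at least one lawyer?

Total 3-person selections from all 6: C(6,3) = 20.
Selections missing a whole group: no consultants → C(3,3) = 1; no lawyers → C(3,3) = 1.
Both groups omitted at once is impossible, so 20 − 2 = 18.

18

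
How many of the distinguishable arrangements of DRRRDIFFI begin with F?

1680

With the first slot taken by F, it remains to arrange the other 8 letters (DRRRDIFI).
Those 8 letters have D appearing twice, I appearing twice, and R appearing 3 times, giving (8)!/(3!·2!·2!) = 1680.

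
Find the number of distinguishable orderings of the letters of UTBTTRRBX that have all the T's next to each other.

1260

Treat the 3 copies of T as a single block. The multiset to arrange is then {TTT, B, B, R, R, U, X}, 7 items in all.
That gives (7)!/(2!·2!) = 1260 arrangements.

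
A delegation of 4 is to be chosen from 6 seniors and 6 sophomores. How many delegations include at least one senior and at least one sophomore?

465

With no constraint there are C(12,4) = 495 possible selections.
Subtract selections that omit an entire group: no seniors → C(6,4) = 15; no sophomores → C(6,4) = 15.
Both groups omitted at once is impossible, so 495 − 30 = 465.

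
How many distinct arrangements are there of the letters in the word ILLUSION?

10080

ILLUSION has 8 letters with I appearing twice and L appearing twice.
Dividing 8! = 40320 by 2!·2! = 4 for the repeated letters gives 10080.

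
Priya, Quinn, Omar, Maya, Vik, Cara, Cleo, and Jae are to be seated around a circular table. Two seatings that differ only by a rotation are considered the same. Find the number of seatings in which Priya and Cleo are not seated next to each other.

3600

All circular seatings of 8 people number (7)! = 5040.
Those with Priya next to Cleo: fuse the pair into one unit and seat 7 units around a circle — 2·(6)! = 1440.
Subtracting, 5040 − 1440 = 3600.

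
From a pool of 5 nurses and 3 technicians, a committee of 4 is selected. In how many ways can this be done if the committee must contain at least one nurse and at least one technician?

65

Total 4-person selections from all 8: C(8,4) = 70.
Selections missing a whole group: no nurses → C(3,4) = 0; no technicians → C(5,4) = 5.
Both groups omitted at once is impossible, so 70 − 5 = 65.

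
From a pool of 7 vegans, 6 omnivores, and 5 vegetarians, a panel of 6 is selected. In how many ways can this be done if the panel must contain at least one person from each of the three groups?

15470

Unrestricted: C(18,6) = 18564 ways to pick any 6 of the 18.
Subtract selections that omit an entire group: no vegans → C(11,6) = 462; no omnivores → C(12,6) = 924; no vegetarians → C(13,6) = 1716.
Add back selections omitting two groups (i.e. drawn from a single group): C(7,6) + C(6,6) + C(5,6) = 8.
By inclusion–exclusion: 18564 − 3102 + 8 = 15470.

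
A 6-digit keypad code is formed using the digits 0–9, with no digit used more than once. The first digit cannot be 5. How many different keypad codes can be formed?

136080

The first digit has 10−1 = 9 choices (anything except 5).
The remaining 5 digits are filled from the other 9 symbols without repetition: 9 × 8 × 7 × 6 × 5 = 15120.
Total: 9 × 15120 = 136080.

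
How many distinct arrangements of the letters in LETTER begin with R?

With the first slot taken by R, it remains to arrange the other 5 letters (LETTE).
Those 5 letters have E appearing twice and T appearing twice, giving (5)!/(2!·2!) = 30.

30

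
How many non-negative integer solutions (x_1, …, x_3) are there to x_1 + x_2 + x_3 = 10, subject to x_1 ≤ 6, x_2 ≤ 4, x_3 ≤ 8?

Ignoring the caps, the number of non-negative solutions to x_1+…+x_3 = 10 is C(12,2) = 66.
Subtract solutions that violate a single cap (substitute x_i' = x_i − (cap_i+1)): x_1 ≥ 7 gives C(5,2) = 10; x_2 ≥ 5 gives C(7,2) = 21; x_3 ≥ 9 gives C(3,2) = 3. Together 34.
No two caps can be exceeded simultaneously, so the pair terms are all 0.
By inclusion–exclusion the count is 66 − 34 + 0 = 32.

32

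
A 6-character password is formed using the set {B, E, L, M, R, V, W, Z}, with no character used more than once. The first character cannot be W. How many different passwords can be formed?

17640

The first character has 8−1 = 7 choices (anything except W).
The remaining 5 characters are filled from the other 7 symbols without repetition: 7 × 6 × 5 × 4 × 3 = 2520.
Total: 7 × 2520 = 17640.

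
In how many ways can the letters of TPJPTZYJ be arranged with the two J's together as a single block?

1260

Treat the 2 copies of J as a single block. The multiset to arrange is then {JJ, P, P, T, T, Y, Z}, 7 items in all.
That gives (7)!/(2!·2!) = 1260 arrangements.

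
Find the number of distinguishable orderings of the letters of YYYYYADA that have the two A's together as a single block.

42

Treat the 2 copies of A as a single block. The multiset to arrange is then {AA, D, Y, Y, Y, Y, Y}, 7 items in all.
That gives (7)!/(5!) = 42 arrangements.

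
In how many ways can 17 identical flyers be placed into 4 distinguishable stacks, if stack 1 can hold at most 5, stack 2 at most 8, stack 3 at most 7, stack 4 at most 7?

227

Without the upper bounds there are C(20,3) = 1140 ways to split 17 among 4 stacks.
Subtract solutions that violate a single cap (substitute x_i' = x_i − (cap_i+1)): x_1 ≥ 6 gives C(14,3) = 364; x_2 ≥ 9 gives C(11,3) = 165; x_3 ≥ 8 gives C(12,3) = 220; x_4 ≥ 8 gives C(12,3) = 220. Together 969.
Add back pairs where two caps are both exceeded: 10 + 20 + 20 + 1 + 1 + 4 = 56.
By inclusion–exclusion the count is 1140 − 969 + 56 = 227.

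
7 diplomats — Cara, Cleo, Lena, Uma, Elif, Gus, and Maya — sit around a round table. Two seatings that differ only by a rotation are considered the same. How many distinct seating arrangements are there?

720

Seat Cara anywhere (absorbing the rotational symmetry), then permute the other 6: (6)! = 720.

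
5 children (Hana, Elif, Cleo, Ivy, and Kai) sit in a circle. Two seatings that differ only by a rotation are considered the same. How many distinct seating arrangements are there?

24

Seat Hana anywhere (absorbing the rotational symmetry), then permute the other 4: (4)! = 24.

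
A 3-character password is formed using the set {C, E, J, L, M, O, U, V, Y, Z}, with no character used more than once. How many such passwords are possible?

720

Choose and order 3 of the 10 symbols: the first character has 10 options, the next 9, then 8.
That product is 10 × 9 × 8 = 720.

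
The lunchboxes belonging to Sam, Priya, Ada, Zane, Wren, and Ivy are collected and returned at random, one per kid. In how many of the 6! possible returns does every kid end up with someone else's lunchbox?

This is the derangement count D_6: permutations of 6 items with no fixed point.
By inclusion–exclusion this is Σ_{j=0}^{6} (−1)^j C(6,j)·(6−j)!.
Computing: 720 − 720 + 360 − 120 + 30 − 6 + 1 = 265.

265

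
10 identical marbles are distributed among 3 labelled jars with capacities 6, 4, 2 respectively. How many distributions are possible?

Without the upper bounds there are C(12,2) = 66 ways to split 10 among 3 jars.
Subtract solutions that violate a single cap (substitute x_i' = x_i − (cap_i+1)): x_1 ≥ 7 gives C(5,2) = 10; x_2 ≥ 5 gives C(7,2) = 21; x_3 ≥ 3 gives C(9,2) = 36. Together 67.
Add back pairs where two caps are both exceeded: 0 + 1 + 6 = 7.
By inclusion–exclusion the count is 66 − 67 + 7 = 6.

6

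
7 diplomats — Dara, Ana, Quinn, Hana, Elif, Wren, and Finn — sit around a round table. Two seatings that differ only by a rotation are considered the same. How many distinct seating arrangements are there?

720

Fix one person's seat to break rotational symmetry; the remaining 6 people can be arranged in (6)! = 720 ways.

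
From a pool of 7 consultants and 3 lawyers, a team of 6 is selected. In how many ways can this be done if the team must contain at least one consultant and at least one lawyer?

203

Total 6-person selections from all 10: C(10,6) = 210.
Subtract selections that omit an entire group: no consultants → C(3,6) = 0; no lawyers → C(7,6) = 7.
Both groups omitted at once is impossible, so 210 − 7 = 203.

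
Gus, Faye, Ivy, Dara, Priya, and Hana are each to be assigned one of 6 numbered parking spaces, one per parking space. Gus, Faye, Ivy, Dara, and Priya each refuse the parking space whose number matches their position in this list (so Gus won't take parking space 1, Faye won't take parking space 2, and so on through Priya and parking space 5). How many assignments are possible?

Let Aᵢ (for 1 ≤ i ≤ 5) be the placements that put person i in their forbidden parking space. Any j of these fix j positions, leaving (6−j)! ways to fill the rest, and there are C(5,j) ways to pick which j.
By inclusion–exclusion, the number of valid placements is Σ_{j=0}^{5} (−1)^j C(5,j)·(6−j)!.
Computing: 720 − 600 + 240 − 60 + 10 − 1 = 309.

309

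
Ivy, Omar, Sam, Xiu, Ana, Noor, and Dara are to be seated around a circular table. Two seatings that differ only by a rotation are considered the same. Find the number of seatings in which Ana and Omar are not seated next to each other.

Without the restriction there are (6)! = 720 seatings.
Those with Ana next to Omar: fuse the pair into one unit and seat 6 units around a circle — 2·(5)! = 240.
Subtracting, 720 − 240 = 480.

480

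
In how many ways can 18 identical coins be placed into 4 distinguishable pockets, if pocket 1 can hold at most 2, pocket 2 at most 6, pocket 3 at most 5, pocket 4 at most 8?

19

Without the upper bounds there are C(21,3) = 1330 ways to split 18 among 4 pockets.
Subtract solutions that violate a single cap (substitute x_i' = x_i − (cap_i+1)): x_1 ≥ 3 gives C(18,3) = 816; x_2 ≥ 7 gives C(14,3) = 364; x_3 ≥ 6 gives C(15,3) = 455; x_4 ≥ 9 gives C(12,3) = 220. Together 1855.
Add back pairs where two caps are both exceeded: 165 + 220 + 84 + 56 + 10 + 20 = 555.
Subtract triples: 10 + 0 + 1 + 0 = 11.
By inclusion–exclusion the count is 1330 − 1855 + 555 − 11 = 19.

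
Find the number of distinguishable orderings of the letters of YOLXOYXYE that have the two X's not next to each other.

11760

There are 9!/(3!·2!·2!) = 15120 arrangements of YOLXOYXYE in total.
If the two X's are adjacent, glue them into one block, leaving 8 items to arrange: (8)!/(3!·2!) = 3360 ways.
Subtracting, 15120 − 3360 = 11760 arrangements keep the X's apart.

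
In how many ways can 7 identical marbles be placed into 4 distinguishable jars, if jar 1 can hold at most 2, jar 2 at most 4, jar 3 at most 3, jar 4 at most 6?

55

Ignoring the caps, the number of non-negative solutions to x_1+…+x_4 = 7 is C(10,3) = 120.
Subtract solutions that violate a single cap (substitute x_i' = x_i − (cap_i+1)): x_1 ≥ 3 gives C(7,3) = 35; x_2 ≥ 5 gives C(5,3) = 10; x_3 ≥ 4 gives C(6,3) = 20; x_4 ≥ 7 gives C(3,3) = 1. Together 66.
Add back pairs where two caps are both exceeded: 0 + 1 + 0 + 0 + 0 + 0 = 1.
By inclusion–exclusion the count is 120 − 66 + 1 = 55.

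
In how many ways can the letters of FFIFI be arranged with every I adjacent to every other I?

Treat the 2 copies of I as a single block. The multiset to arrange is then {II, F, F, F}, 4 items in all.
That gives (4)!/(3!) = 4 arrangements.

4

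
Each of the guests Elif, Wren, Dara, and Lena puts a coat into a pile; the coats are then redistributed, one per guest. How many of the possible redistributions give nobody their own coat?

Count assignments avoiding every fixed point. For any j of the 4 guests fixed to their own coat, the other 4−j can be arranged in (4−j)! ways.
By inclusion–exclusion this is Σ_{j=0}^{4} (−1)^j C(4,j)·(4−j)!.
Computing: 24 − 24 + 12 − 4 + 1 = 9.

9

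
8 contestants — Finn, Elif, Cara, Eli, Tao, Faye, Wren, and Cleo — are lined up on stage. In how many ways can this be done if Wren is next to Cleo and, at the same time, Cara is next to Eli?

Treat {Wren,Cleo} as one block (2 orders) and {Cara,Eli} as another (2 orders).
That leaves 6 units to arrange: 2 × 2 × 6! = 4 × 720 = 2880.

2880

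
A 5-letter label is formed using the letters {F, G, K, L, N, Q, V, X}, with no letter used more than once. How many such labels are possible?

6720

Choose and order 5 of the 8 symbols: the first letter has 8 options, the next 7, and so on down to 4.
That product is 8 × 7 × 6 × 5 × 4 = 6720.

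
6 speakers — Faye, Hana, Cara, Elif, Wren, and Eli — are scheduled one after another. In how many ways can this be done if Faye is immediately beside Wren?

Treat {Faye, Wren} as a single unit. There are 5 units to order, and the pair itself can be ordered 2 ways.
That gives 2 × 5! = 2 × 120 = 240.

240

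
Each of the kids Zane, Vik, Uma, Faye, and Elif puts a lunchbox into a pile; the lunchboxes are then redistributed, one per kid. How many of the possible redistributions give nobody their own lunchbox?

44

Let Aᵢ be the assignments in which kid i gets their own lunchbox. We want the size of the complement of A₁∪…∪A_5.
By inclusion–exclusion this is Σ_{j=0}^{5} (−1)^j C(5,j)·(5−j)!.
Computing: 120 − 120 + 60 − 20 + 5 − 1 = 44.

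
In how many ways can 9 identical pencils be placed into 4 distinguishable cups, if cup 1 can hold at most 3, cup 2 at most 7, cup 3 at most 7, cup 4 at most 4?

122

Without the upper bounds there are C(12,3) = 220 ways to split 9 among 4 cups.
Subtract solutions that violate a single cap (substitute x_i' = x_i − (cap_i+1)): x_1 ≥ 4 gives C(8,3) = 56; x_2 ≥ 8 gives C(4,3) = 4; x_3 ≥ 8 gives C(4,3) = 4; x_4 ≥ 5 gives C(7,3) = 35. Together 99.
Add back pairs where two caps are both exceeded: 0 + 0 + 1 + 0 + 0 + 0 = 1.
By inclusion–exclusion the count is 220 − 99 + 1 = 122.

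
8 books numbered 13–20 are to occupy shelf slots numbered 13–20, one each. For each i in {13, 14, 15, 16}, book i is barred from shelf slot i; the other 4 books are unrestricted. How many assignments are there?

Let Aᵢ (for 13 ≤ i ≤ 16) be the placements that put book i in its forbidden shelf slot. Any j of these fix j positions, leaving (8−j)! ways to fill the rest, and there are C(4,j) ways to pick which j.
By inclusion–exclusion, the number of valid placements is Σ_{j=0}^{4} (−1)^j C(4,j)·(8−j)!.
Computing: 40320 − 20160 + 4320 − 480 + 24 = 24024.

24024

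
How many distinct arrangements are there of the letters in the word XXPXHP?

XXPXHP has 6 letters with P appearing twice and X appearing 3 times.
So there are 6! / (3!·2!) = 60 distinguishable arrangements.

60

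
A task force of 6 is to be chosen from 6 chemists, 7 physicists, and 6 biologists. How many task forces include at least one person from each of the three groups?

With no constraint there are C(19,6) = 27132 possible selections.
Subtract selections that omit an entire group: no chemists → C(13,6) = 1716; no physicists → C(12,6) = 924; no biologists → C(13,6) = 1716.
Add back selections omitting two groups (i.e. drawn from a single group): C(6,6) + C(7,6) + C(6,6) = 9.
By inclusion–exclusion: 27132 − 4356 + 9 = 22785.

22785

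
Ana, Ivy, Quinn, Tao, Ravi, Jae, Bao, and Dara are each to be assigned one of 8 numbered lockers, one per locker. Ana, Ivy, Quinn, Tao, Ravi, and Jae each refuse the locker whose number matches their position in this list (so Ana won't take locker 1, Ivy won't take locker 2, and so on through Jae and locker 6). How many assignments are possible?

Let Aᵢ (for 1 ≤ i ≤ 6) be the placements that put person i in their forbidden locker. Any j of these fix j positions, leaving (8−j)! ways to fill the rest, and there are C(6,j) ways to pick which j.
By inclusion–exclusion, the number of valid placements is Σ_{j=0}^{6} (−1)^j C(6,j)·(8−j)!.
Computing: 40320 − 30240 + 10800 − 2400 + 360 − 36 + 2 = 18806.

18806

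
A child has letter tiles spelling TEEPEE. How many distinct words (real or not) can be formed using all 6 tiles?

TEEPEE has 6 letters with E appearing 4 times.
Dividing 6! = 720 by 4! = 24 for the repeated letters gives 30.

30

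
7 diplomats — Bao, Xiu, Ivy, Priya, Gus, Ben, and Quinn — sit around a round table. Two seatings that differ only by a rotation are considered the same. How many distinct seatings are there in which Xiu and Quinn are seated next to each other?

240

Treat {Xiu, Quinn} as one unit (2 internal orders) and seat the resulting 6 units around the table: (5)! circular arrangements.
So 2 × (5)! = 2 × 120 = 240.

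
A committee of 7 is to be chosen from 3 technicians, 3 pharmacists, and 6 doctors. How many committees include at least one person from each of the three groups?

720

With no constraint there are C(12,7) = 792 possible selections.
Subtract selections that omit an entire group: no technicians → C(9,7) = 36; no pharmacists → C(9,7) = 36; no doctors → C(6,7) = 0.
Add back selections omitting two groups (i.e. drawn from a single group): C(3,7) + C(3,7) + C(6,7) = 0.
By inclusion–exclusion: 792 − 72 + 0 = 720.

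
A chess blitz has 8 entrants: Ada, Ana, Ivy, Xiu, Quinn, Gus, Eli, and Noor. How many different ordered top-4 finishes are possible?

1680

This is an ordered selection of 4 from 8: P(8,4).
That gives 8 × 7 × 6 × 5 = 1680.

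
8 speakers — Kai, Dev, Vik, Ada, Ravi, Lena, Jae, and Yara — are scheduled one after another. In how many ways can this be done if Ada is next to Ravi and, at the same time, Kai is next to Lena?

2880

Treat {Ada,Ravi} as one block (2 orders) and {Kai,Lena} as another (2 orders).
That leaves 6 units to arrange: 2 × 2 × 6! = 4 × 720 = 2880.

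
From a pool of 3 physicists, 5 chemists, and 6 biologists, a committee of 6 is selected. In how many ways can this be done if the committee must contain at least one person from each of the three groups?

With no constraint there are C(14,6) = 3003 possible selections.
Subtract selections that omit an entire group: no physicists → C(11,6) = 462; no chemists → C(9,6) = 84; no biologists → C(8,6) = 28.
Add back selections omitting two groups (i.e. drawn from a single group): C(3,6) + C(5,6) + C(6,6) = 1.
By inclusion–exclusion: 3003 − 574 + 1 = 2430.

2430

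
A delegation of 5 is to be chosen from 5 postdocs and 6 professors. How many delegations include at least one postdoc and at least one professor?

Total 5-person selections from all 11: C(11,5) = 462.
Selections missing a whole group: no postdocs → C(6,5) = 6; no professors → C(5,5) = 1.
Both groups omitted at once is impossible, so 462 − 7 = 455.

455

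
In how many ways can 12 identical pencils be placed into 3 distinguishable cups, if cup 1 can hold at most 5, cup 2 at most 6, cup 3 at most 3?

Without the upper bounds there are C(14,2) = 91 ways to split 12 among 3 cups.
Subtract solutions that violate a single cap (substitute x_i' = x_i − (cap_i+1)): x_1 ≥ 6 gives C(8,2) = 28; x_2 ≥ 7 gives C(7,2) = 21; x_3 ≥ 4 gives C(10,2) = 45. Together 94.
Add back pairs where two caps are both exceeded: 0 + 6 + 3 = 9.
By inclusion–exclusion the count is 91 − 94 + 9 = 6.

6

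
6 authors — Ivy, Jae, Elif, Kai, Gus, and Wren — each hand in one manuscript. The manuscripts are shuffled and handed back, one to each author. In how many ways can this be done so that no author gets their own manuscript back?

265

Let Aᵢ be the assignments in which author i gets their own manuscript. We want the size of the complement of A₁∪…∪A_6.
By inclusion–exclusion this is Σ_{j=0}^{6} (−1)^j C(6,j)·(6−j)!.
Computing: 720 − 720 + 360 − 120 + 30 − 6 + 1 = 265.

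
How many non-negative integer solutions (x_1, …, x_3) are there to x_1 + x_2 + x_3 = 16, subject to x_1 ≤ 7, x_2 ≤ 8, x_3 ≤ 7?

28

Without the upper bounds there are C(18,2) = 153 ways to split 16 among 3 variables.
Subtract solutions that violate a single cap (substitute x_i' = x_i − (cap_i+1)): x_1 ≥ 8 gives C(10,2) = 45; x_2 ≥ 9 gives C(9,2) = 36; x_3 ≥ 8 gives C(10,2) = 45. Together 126.
Add back pairs where two caps are both exceeded: 0 + 1 + 0 = 1.
By inclusion–exclusion the count is 153 − 126 + 1 = 28.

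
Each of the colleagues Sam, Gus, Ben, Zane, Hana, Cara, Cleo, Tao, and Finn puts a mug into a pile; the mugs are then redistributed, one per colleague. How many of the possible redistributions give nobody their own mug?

This is the derangement count D_9: permutations of 9 items with no fixed point.
By inclusion–exclusion this is Σ_{j=0}^{9} (−1)^j C(9,j)·(9−j)!.
Computing: 362880 − 362880 + 181440 − 60480 + 15120 − 3024 + 504 − 72 + 9 − 1 = 133496.

133496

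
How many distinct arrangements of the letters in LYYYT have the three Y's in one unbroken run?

Treat the 3 copies of Y as a single block. The multiset to arrange is then {YYY, L, T}, 3 items in all.
All 3 items are distinct, so there are (3)! = 6 arrangements.

6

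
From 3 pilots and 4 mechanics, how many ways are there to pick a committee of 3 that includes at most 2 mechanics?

31

Split by how many mechanics are chosen (0 through 2).
Sum: C(4,0)·C(3,3) + C(4,1)·C(3,2) + C(4,2)·C(3,1) = 1 + 12 + 18 = 31.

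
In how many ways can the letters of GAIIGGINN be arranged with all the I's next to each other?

Treat the 3 copies of I as a single block. The multiset to arrange is then {III, A, G, G, G, N, N}, 7 items in all.
That gives (7)!/(3!·2!) = 420 arrangements.

420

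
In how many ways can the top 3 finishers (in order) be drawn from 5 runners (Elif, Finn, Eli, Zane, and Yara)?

60

This is an ordered selection of 3 from 5: P(5,3).
That gives 5 × 4 × 3 = 60.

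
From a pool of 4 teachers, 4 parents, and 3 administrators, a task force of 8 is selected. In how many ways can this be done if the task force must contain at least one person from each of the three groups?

164

With no constraint there are C(11,8) = 165 possible selections.
Selections missing a whole group: no teachers → C(7,8) = 0; no parents → C(7,8) = 0; no administrators → C(8,8) = 1.
Add back selections omitting two groups (i.e. drawn from a single group): C(4,8) + C(4,8) + C(3,8) = 0.
By inclusion–exclusion: 165 − 1 + 0 = 164.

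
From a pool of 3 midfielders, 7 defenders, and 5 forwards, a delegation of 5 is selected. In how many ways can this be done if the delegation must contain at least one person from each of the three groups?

1925

Unrestricted: C(15,5) = 3003 ways to pick any 5 of the 15.
Subtract selections that omit an entire group: no midfielders → C(12,5) = 792; no defenders → C(8,5) = 56; no forwards → C(10,5) = 252.
Add back selections omitting two groups (i.e. drawn from a single group): C(3,5) + C(7,5) + C(5,5) = 22.
By inclusion–exclusion: 3003 − 1100 + 22 = 1925.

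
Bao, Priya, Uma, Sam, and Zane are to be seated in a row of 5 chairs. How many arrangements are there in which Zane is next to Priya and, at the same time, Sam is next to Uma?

24

Treat {Zane,Priya} as one block (2 orders) and {Sam,Uma} as another (2 orders).
That leaves 3 units to arrange: 2 × 2 × 3! = 4 × 6 = 24.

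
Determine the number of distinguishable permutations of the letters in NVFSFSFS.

1120

NVFSFSFS has 8 letters with F appearing 3 times and S appearing 3 times.
So there are 8! / (3!·3!) = 1120 distinguishable arrangements.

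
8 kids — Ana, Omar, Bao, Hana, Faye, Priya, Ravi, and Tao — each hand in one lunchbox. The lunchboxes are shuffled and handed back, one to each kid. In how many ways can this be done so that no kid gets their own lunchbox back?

14833

This is the derangement count D_8: permutations of 8 items with no fixed point.
By inclusion–exclusion this is Σ_{j=0}^{8} (−1)^j C(8,j)·(8−j)!.
Computing: 40320 − 40320 + 20160 − 6720 + 1680 − 336 + 56 − 8 + 1 = 14833.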